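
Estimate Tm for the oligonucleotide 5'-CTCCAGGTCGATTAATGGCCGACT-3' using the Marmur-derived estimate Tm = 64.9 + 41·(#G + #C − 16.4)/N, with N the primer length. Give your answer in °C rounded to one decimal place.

59.1°C

Base counts: A=5, T=6, G=6, C=7; G+C = 13, N = 24.
Tm = 64.9 + 41·(13 − 16.4)/24 = 64.9 + -139.40/24 = 59.1°C.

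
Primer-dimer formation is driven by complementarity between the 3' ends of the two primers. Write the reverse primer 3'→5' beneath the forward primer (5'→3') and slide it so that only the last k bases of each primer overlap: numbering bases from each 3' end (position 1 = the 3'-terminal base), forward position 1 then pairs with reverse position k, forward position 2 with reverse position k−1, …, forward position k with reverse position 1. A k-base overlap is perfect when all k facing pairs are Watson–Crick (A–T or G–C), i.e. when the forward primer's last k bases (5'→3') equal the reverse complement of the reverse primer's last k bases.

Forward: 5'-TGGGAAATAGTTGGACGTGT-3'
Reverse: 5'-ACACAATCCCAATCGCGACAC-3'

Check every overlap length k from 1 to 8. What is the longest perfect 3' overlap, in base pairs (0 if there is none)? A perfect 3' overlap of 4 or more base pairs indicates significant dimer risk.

Longest perfect overlap: 4 complementary base pairs; significant dimer risk (threshold 4).

Last 8 bases (5'→3') — forward …GGACGTGT, reverse …CGCGACAC.
Reverse complement of the reverse primer's last 8 bases: GTGTCGCG; its first k bases are the reverse complement of the reverse primer's last k bases, so a perfect k-base overlap needs the forward primer's last k bases to equal them.
Comparing (forward last k vs required): k=1: T vs G ✗; k=2: GT vs GT ✓; k=3: TGT vs GTG ✗; k=4: GTGT vs GTGT ✓; k=5: CGTGT vs GTGTC ✗; k=6: ACGTGT vs GTGTCG ✗; k=7: GACGTGT vs GTGTCGC ✗; k=8: GGACGTGT vs GTGTCGCG ✗.
Perfect overlaps at k = 2, 4; the largest is 4.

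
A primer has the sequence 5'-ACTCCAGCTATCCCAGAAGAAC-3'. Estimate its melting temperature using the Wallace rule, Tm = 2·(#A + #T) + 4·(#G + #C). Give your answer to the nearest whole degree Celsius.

66°C

Base counts: A=8, T=3, G=3, C=8 (length 22).
Tm = 2·(8+3) + 4·(3+8) = 2·11 + 4·11 = 22 + 44 = 66°C.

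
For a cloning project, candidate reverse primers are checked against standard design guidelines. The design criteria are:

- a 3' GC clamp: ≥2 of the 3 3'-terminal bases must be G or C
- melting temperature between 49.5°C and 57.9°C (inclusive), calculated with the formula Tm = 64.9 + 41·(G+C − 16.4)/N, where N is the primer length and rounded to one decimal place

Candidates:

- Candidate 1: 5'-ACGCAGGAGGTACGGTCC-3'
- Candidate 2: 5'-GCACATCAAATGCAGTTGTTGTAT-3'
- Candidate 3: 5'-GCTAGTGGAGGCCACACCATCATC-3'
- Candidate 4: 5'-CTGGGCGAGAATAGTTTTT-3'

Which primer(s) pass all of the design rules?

Candidate 1 only.

Candidate 1 (18 nt, A=4 T=2 G=7 C=5): 3' end TCC has 2 G/C ✓; Tm = 64.9 + 41·(12 − 16.4)/18 = 54.9°C ✓ — passes.
Candidate 2 (24 nt, A=7 T=8 G=5 C=4): 3' end TAT has 0 G/C, need ≥2 ✗; Tm = 64.9 + 41·(9 − 16.4)/24 = 52.3°C ✓ — fails.
Candidate 3 (24 nt, A=6 T=4 G=6 C=8): 3' end ATC has 1 G/C, need ≥2 ✗; Tm = 64.9 + 41·(14 − 16.4)/24 = 60.8°C, outside 49.5–57.9°C ✗ — fails.
Candidate 4 (19 nt, A=4 T=7 G=6 C=2): 3' end TTT has 0 G/C, need ≥2 ✗; Tm = 64.9 + 41·(8 − 16.4)/19 = 46.8°C, outside 49.5–57.9°C ✗ — fails.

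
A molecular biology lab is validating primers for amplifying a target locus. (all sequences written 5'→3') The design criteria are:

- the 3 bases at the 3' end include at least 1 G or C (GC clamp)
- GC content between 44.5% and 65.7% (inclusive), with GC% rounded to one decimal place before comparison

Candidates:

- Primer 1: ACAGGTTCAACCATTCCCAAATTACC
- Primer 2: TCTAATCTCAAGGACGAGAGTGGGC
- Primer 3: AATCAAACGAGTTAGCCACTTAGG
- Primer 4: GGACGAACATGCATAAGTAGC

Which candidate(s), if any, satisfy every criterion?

Primer 2 and Primer 4.

Primer 1 (26 nt, A=9 T=6 G=2 C=9): 3' end ACC has 2 G/C ✓; GC 11/26 = 42.3%, outside 44.5–65.7% ✗ — fails.
Primer 2 (25 nt, A=7 T=5 G=8 C=5): 3' end GGC has 3 G/C ✓; GC 13/25 = 52.0% ✓ — passes.
Primer 3 (24 nt, A=9 T=5 G=5 C=5): 3' end AGG has 2 G/C ✓; GC 10/24 = 41.7%, outside 44.5–65.7% ✗ — fails.
Primer 4 (21 nt, A=8 T=3 G=6 C=4): 3' end AGC has 2 G/C ✓; GC 10/21 = 47.6% ✓ — passes.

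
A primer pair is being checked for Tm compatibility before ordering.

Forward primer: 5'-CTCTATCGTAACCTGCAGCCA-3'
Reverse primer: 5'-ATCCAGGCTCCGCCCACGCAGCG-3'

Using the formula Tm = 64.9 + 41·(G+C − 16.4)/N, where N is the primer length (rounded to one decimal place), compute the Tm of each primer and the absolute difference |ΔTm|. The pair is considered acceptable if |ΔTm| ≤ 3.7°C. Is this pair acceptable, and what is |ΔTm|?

|ΔTm| = 11.6°C; the pair is not acceptable.

Forward: G+C = 11, N = 21 → Tm = 64.9 + 41·(11 − 16.4)/21 = 54.4°C.
Reverse: G+C = 17, N = 23 → Tm = 64.9 + 41·(17 − 16.4)/23 = 66.0°C.
|ΔTm| = |54.4 − 66.0| = 11.6°C, > 3.7°C.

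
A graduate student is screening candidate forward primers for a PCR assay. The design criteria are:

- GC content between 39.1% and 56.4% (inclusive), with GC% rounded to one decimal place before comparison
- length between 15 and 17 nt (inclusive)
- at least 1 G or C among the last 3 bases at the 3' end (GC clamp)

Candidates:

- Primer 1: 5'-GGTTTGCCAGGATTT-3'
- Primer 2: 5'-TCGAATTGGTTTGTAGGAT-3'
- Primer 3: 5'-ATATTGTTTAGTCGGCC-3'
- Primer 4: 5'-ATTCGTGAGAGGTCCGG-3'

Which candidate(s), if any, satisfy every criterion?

Primer 3 only.

Primer 1 (15 nt, A=2 T=6 G=5 C=2): GC 7/15 = 46.7% ✓; length 15 ✓; 3' end TTT has 0 G/C, need ≥1 ✗ — fails.
Primer 2 (19 nt, A=4 T=8 G=6 C=1): GC 7/19 = 36.8%, outside 39.1–56.4% ✗; length 19, outside 15–17 ✗; 3' end GAT has 1 G/C ✓ — fails.
Primer 3 (17 nt, A=3 T=7 G=4 C=3): GC 7/17 = 41.2% ✓; length 17 ✓; 3' end GCC has 3 G/C ✓ — passes.
Primer 4 (17 nt, A=3 T=4 G=7 C=3): GC 10/17 = 58.8%, outside 39.1–56.4% ✗; length 17 ✓; 3' end CGG has 3 G/C ✓ — fails.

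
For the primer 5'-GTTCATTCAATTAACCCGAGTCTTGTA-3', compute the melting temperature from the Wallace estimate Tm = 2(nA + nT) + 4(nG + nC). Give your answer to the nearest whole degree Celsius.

Base counts: A=7, T=10, G=4, C=6 (length 27).
Tm = 2·(7+10) + 4·(4+6) = 2·17 + 4·10 = 34 + 40 = 74°C.

74°C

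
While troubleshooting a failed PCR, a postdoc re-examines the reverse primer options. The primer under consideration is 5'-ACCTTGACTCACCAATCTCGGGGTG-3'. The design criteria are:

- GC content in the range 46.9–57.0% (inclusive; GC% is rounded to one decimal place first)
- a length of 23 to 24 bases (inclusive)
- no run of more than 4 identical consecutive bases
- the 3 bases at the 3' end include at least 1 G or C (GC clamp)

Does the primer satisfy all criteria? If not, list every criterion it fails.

Base counts: A=5, T=6, G=6, C=8 (length 25).
GC content: GC 14/25 = 56.0% ✓
length: length 25, outside 23–24 ✗
homopolymer run: longest run = 4 ✓
GC clamp: 3' end GTG has 2 G/C ✓

Fails: length.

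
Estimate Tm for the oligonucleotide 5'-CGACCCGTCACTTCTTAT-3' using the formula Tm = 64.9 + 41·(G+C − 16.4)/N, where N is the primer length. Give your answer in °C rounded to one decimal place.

Base counts: A=3, T=6, G=2, C=7; G+C = 9, N = 18.
Tm = 64.9 + 41·(9 − 16.4)/18 = 64.9 + -303.40/18 = 48.0°C.

48.0°C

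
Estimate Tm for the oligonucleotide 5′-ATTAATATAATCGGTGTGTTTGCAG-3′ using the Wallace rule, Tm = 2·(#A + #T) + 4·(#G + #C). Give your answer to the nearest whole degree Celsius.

66°C

Base counts: A=7, T=10, G=6, C=2 (length 25).
Tm = 2·(7+10) + 4·(6+2) = 2·17 + 4·8 = 34 + 32 = 66°C.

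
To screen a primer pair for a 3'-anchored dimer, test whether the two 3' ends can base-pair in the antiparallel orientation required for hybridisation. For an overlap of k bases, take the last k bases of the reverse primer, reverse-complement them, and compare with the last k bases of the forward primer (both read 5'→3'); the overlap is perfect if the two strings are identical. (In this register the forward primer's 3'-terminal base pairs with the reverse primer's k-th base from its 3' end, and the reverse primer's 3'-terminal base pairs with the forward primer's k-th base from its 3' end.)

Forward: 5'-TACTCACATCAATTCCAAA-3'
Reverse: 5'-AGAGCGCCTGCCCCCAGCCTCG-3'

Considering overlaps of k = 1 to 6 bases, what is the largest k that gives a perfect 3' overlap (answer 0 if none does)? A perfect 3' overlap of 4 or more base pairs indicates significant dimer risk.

Last 6 bases (5'→3') — forward …TCCAAA, reverse …GCCTCG.
Reverse complement of the reverse primer's last 6 bases: CGAGGC; its first k bases are the reverse complement of the reverse primer's last k bases, so a perfect k-base overlap needs the forward primer's last k bases to equal them.
Comparing (forward last k vs required): k=1: A vs C ✗; k=2: AA vs CG ✗; k=3: AAA vs CGA ✗; k=4: CAAA vs CGAG ✗; k=5: CCAAA vs CGAGG ✗; k=6: TCCAAA vs CGAGGC ✗.
No overlap length from 1 to 6 is perfect, so the longest perfect 3' overlap is 0.

Longest perfect overlap: 0 complementary base pairs; below the dimer-risk threshold (threshold 4).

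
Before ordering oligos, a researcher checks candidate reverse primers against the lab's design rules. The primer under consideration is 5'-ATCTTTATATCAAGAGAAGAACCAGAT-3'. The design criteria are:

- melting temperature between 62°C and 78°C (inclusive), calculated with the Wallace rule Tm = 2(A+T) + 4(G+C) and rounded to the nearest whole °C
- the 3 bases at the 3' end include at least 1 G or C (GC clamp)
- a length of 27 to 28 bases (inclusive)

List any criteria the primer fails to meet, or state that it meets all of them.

Base counts: A=12, T=7, G=4, C=4 (length 27).
Tm: Tm = 2·19 + 4·8 = 70°C ✓
GC clamp: 3' end GAT has 1 G/C ✓
length: length 27 ✓

Meets all criteria.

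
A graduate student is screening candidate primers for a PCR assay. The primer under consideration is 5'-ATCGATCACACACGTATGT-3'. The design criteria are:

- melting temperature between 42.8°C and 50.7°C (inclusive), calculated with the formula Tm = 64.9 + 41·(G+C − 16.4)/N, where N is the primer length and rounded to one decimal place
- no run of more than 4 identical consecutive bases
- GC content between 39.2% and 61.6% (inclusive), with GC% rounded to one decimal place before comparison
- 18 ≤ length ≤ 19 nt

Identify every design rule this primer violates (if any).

Meets all criteria.

Base counts: A=6, T=5, G=3, C=5 (length 19).
Tm: Tm = 64.9 + 41·(8 − 16.4)/19 = 46.8°C ✓
homopolymer run: longest run = 1 ✓
GC content: GC 8/19 = 42.1% ✓
length: length 19 ✓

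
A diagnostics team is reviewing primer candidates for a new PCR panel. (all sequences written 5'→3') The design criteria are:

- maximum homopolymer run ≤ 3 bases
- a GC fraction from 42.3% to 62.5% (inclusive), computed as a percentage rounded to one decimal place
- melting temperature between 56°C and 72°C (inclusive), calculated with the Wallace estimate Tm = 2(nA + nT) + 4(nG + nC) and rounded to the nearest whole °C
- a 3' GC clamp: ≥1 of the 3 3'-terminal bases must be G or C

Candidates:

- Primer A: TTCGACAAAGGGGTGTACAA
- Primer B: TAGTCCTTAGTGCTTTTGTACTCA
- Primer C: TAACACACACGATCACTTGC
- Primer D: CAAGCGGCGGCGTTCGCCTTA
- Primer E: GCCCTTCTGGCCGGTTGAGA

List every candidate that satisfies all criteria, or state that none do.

Primer C only.

Primer A (20 nt, A=7 T=4 G=6 C=3): longest run = 4, exceeds 3 ✗; GC 9/20 = 45.0% ✓; Tm = 2·11 + 4·9 = 58°C ✓; 3' end CAA has 1 G/C ✓ — fails.
Primer B (24 nt, A=4 T=11 G=4 C=5): longest run = 4, exceeds 3 ✗; GC 9/24 = 37.5%, outside 42.3–62.5% ✗; Tm = 2·15 + 4·9 = 66°C ✓; 3' end TCA has 1 G/C ✓ — fails.
Primer C (20 nt, A=7 T=4 G=2 C=7): longest run = 2 ✓; GC 9/20 = 45.0% ✓; Tm = 2·11 + 4·9 = 58°C ✓; 3' end TGC has 2 G/C ✓ — passes.
Primer D (21 nt, A=3 T=4 G=7 C=7): longest run = 2 ✓; GC 14/21 = 66.7%, outside 42.3–62.5% ✗; Tm = 2·7 + 4·14 = 70°C ✓; 3' end TTA has 0 G/C, need ≥1 ✗ — fails.
Primer E (20 nt, A=2 T=5 G=7 C=6): longest run = 3 ✓; GC 13/20 = 65.0%, outside 42.3–62.5% ✗; Tm = 2·7 + 4·13 = 66°C ✓; 3' end AGA has 1 G/C ✓ — fails.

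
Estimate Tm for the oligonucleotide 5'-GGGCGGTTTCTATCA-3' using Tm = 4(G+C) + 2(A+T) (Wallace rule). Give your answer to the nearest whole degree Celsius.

Base counts: A=2, T=5, G=5, C=3 (length 15).
Tm = 2·(2+5) + 4·(5+3) = 2·7 + 4·8 = 14 + 32 = 46°C.

46°C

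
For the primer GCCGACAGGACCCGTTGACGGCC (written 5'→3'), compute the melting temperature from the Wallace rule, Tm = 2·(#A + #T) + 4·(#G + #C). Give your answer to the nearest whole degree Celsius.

80°C

Base counts: A=4, T=2, G=8, C=9 (length 23).
Tm = 2·(4+2) + 4·(8+9) = 2·6 + 4·17 = 12 + 68 = 80°C.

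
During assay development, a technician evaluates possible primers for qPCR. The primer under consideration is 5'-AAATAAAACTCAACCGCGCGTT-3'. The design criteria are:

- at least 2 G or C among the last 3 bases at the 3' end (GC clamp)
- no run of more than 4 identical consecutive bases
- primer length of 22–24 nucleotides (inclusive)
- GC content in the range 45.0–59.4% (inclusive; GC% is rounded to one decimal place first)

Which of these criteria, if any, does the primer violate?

Fails: GC clamp, GC content.

Base counts: A=9, T=4, G=3, C=6 (length 22).
GC clamp: 3' end GTT has 1 G/C, need ≥2 ✗
homopolymer run: longest run = 4 ✓
length: length 22 ✓
GC content: GC 9/22 = 40.9%, outside 45.0–59.4% ✗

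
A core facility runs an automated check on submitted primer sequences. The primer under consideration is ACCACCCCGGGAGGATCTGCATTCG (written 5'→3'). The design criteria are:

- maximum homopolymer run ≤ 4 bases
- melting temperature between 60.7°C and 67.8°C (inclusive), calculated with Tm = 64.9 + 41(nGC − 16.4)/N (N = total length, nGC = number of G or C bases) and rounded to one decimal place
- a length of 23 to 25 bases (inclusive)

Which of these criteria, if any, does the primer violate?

Base counts: A=5, T=4, G=7, C=9 (length 25).
homopolymer run: longest run = 4 ✓
Tm: Tm = 64.9 + 41·(16 − 16.4)/25 = 64.2°C ✓
length: length 25 ✓

Meets all criteria.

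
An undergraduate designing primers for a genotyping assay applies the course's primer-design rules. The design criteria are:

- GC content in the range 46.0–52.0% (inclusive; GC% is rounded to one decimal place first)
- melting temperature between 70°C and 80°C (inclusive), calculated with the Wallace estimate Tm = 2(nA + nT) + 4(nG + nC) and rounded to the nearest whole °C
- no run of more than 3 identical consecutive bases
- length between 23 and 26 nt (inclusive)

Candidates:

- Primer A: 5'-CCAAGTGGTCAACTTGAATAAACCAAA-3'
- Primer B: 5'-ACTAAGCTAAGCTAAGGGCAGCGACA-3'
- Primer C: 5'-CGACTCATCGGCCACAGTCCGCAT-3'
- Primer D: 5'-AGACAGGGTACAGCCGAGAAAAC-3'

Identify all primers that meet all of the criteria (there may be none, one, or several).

Primer A (27 nt, A=12 T=5 G=4 C=6): GC 10/27 = 37.0%, outside 46.0–52.0% ✗; Tm = 2·17 + 4·10 = 74°C ✓; longest run = 3 ✓; length 27, outside 23–26 ✗ — fails.
Primer B (26 nt, A=10 T=3 G=7 C=6): GC 13/26 = 50.0% ✓; Tm = 2·13 + 4·13 = 78°C ✓; longest run = 3 ✓; length 26 ✓ — passes.
Primer C (24 nt, A=5 T=4 G=5 C=10): GC 15/24 = 62.5%, outside 46.0–52.0% ✗; Tm = 2·9 + 4·15 = 78°C ✓; longest run = 2 ✓; length 24 ✓ — fails.
Primer D (23 nt, A=10 T=1 G=7 C=5): GC 12/23 = 52.2%, outside 46.0–52.0% ✗; Tm = 2·11 + 4·12 = 70°C ✓; longest run = 4, exceeds 3 ✗; length 23 ✓ — fails.

Primer B only.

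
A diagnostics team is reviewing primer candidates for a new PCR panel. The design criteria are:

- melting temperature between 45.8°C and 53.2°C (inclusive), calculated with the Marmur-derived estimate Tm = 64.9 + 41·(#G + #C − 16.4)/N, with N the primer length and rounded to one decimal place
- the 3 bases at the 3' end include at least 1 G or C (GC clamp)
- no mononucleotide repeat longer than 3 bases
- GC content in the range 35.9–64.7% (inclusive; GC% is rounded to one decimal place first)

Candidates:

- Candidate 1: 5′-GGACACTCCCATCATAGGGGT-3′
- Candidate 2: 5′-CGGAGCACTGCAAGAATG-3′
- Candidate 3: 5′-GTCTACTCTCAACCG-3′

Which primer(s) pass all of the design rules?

Candidate 2 only.

Candidate 1 (21 nt, A=5 T=4 G=6 C=6): Tm = 64.9 + 41·(12 − 16.4)/21 = 56.3°C, outside 45.8–53.2°C ✗; 3' end GGT has 2 G/C ✓; longest run = 4, exceeds 3 ✗; GC 12/21 = 57.1% ✓ — fails.
Candidate 2 (18 nt, A=6 T=2 G=6 C=4): Tm = 64.9 + 41·(10 − 16.4)/18 = 50.3°C ✓; 3' end ATG has 1 G/C ✓; longest run = 2 ✓; GC 10/18 = 55.6% ✓ — passes.
Candidate 3 (15 nt, A=3 T=4 G=2 C=6): Tm = 64.9 + 41·(8 − 16.4)/15 = 41.9°C, outside 45.8–53.2°C ✗; 3' end CCG has 3 G/C ✓; longest run = 2 ✓; GC 8/15 = 53.3% ✓ — fails.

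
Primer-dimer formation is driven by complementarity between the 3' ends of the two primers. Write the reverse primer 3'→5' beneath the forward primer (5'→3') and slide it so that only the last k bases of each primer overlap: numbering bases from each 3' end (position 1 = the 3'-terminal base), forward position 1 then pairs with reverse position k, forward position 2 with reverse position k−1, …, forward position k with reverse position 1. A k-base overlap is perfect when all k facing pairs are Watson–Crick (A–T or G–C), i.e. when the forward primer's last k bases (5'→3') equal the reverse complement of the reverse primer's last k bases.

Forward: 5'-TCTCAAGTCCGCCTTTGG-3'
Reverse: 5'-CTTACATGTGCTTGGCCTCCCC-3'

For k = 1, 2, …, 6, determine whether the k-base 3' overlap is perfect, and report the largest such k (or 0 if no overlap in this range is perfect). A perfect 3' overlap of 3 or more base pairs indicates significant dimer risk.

Last 6 bases (5'→3') — forward …CTTTGG, reverse …CTCCCC.
Reverse complement of the reverse primer's last 6 bases: GGGGAG; its first k bases are the reverse complement of the reverse primer's last k bases, so a perfect k-base overlap needs the forward primer's last k bases to equal them.
Comparing (forward last k vs required): k=1: G vs G ✓; k=2: GG vs GG ✓; k=3: TGG vs GGG ✗; k=4: TTGG vs GGGG ✗; k=5: TTTGG vs GGGGA ✗; k=6: CTTTGG vs GGGGAG ✗.
Perfect overlaps at k = 1, 2; the largest is 2.

Longest perfect overlap: 2 complementary base pairs; below the dimer-risk threshold (threshold 3).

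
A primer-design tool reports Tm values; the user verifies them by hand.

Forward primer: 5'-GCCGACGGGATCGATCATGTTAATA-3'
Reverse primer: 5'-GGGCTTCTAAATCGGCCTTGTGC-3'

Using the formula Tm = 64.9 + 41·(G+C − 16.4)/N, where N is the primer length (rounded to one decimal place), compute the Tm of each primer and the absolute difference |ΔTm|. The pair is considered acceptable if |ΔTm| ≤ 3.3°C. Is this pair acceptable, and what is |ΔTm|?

|ΔTm| = 1.1°C; the pair is acceptable.

Forward: G+C = 12, N = 25 → Tm = 64.9 + 41·(12 − 16.4)/25 = 57.7°C.
Reverse: G+C = 13, N = 23 → Tm = 64.9 + 41·(13 − 16.4)/23 = 58.8°C.
|ΔTm| = |57.7 − 58.8| = 1.1°C, ≤ 3.3°C.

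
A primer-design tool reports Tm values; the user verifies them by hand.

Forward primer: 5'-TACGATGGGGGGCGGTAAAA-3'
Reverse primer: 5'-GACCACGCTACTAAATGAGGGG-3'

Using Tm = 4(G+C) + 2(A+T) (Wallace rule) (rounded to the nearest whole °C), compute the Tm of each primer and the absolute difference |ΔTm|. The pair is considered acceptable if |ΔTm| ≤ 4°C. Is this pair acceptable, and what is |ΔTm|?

|ΔTm| = 6°C; the pair is not acceptable.

Forward: A=6 T=3 G=9 C=2 → Tm = 2·9 + 4·11 = 62°C.
Reverse: A=7 T=3 G=7 C=5 → Tm = 2·10 + 4·12 = 68°C.
|ΔTm| = |62 − 68| = 6°C, > 4°C.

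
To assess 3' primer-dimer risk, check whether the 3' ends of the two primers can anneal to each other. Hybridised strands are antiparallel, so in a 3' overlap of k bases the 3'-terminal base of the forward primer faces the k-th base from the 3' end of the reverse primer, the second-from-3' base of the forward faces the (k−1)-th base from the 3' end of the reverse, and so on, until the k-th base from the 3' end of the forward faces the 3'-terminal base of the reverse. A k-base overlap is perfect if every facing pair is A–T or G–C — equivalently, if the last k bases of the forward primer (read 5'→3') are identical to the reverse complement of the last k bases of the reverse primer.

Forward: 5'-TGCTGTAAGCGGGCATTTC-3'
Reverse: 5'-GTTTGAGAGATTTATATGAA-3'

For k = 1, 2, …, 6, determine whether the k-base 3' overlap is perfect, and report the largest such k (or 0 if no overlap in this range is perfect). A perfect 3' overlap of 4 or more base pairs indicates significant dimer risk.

Last 6 bases (5'→3') — forward …CATTTC, reverse …TATGAA.
Reverse complement of the reverse primer's last 6 bases: TTCATA; its first k bases are the reverse complement of the reverse primer's last k bases, so a perfect k-base overlap needs the forward primer's last k bases to equal them.
Comparing (forward last k vs required): k=1: C vs T ✗; k=2: TC vs TT ✗; k=3: TTC vs TTC ✓; k=4: TTTC vs TTCA ✗; k=5: ATTTC vs TTCAT ✗; k=6: CATTTC vs TTCATA ✗.
Only k = 3 is perfect, so the longest perfect 3' overlap is 3.

Longest perfect overlap: 3 complementary base pairs; below the dimer-risk threshold (threshold 4).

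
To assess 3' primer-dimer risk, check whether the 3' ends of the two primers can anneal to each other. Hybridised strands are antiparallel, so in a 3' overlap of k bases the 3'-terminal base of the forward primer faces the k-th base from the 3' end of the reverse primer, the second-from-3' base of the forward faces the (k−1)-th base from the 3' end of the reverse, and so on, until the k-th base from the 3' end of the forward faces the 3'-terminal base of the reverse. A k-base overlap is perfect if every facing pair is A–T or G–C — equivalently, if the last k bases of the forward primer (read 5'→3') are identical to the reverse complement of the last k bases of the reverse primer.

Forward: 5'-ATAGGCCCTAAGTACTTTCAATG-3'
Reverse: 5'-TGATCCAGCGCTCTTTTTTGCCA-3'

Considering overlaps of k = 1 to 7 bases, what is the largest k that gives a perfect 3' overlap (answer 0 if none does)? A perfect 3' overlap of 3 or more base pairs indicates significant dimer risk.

Longest perfect overlap: 2 complementary base pairs; below the dimer-risk threshold (threshold 3).

Last 7 bases (5'→3') — forward …TTCAATG, reverse …TTTGCCA.
Reverse complement of the reverse primer's last 7 bases: TGGCAAA; its first k bases are the reverse complement of the reverse primer's last k bases, so a perfect k-base overlap needs the forward primer's last k bases to equal them.
Comparing (forward last k vs required): k=1: G vs T ✗; k=2: TG vs TG ✓; k=3: ATG vs TGG ✗; k=4: AATG vs TGGC ✗; k=5: CAATG vs TGGCA ✗; k=6: TCAATG vs TGGCAA ✗; k=7: TTCAATG vs TGGCAAA ✗.
Only k = 2 is perfect, so the longest perfect 3' overlap is 2.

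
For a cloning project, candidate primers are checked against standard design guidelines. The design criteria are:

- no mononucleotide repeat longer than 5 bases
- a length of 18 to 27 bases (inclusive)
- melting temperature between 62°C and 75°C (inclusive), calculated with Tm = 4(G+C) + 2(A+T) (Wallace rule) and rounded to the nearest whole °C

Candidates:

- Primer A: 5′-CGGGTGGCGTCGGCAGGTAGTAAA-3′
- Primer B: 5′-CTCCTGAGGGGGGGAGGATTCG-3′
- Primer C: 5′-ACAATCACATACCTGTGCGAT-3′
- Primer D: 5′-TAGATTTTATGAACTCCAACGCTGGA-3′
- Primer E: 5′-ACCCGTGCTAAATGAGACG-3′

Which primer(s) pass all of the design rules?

Primer A (24 nt, A=5 T=4 G=11 C=4): longest run = 3 ✓; length 24 ✓; Tm = 2·9 + 4·15 = 78°C, outside 62–75°C ✗ — fails.
Primer B (22 nt, A=3 T=4 G=11 C=4): longest run = 7, exceeds 5 ✗; length 22 ✓; Tm = 2·7 + 4·15 = 74°C ✓ — fails.
Primer C (21 nt, A=7 T=5 G=3 C=6): longest run = 2 ✓; length 21 ✓; Tm = 2·12 + 4·9 = 60°C, outside 62–75°C ✗ — fails.
Primer D (26 nt, A=8 T=8 G=5 C=5): longest run = 4 ✓; length 26 ✓; Tm = 2·16 + 4·10 = 72°C ✓ — passes.
Primer E (19 nt, A=6 T=3 G=5 C=5): longest run = 3 ✓; length 19 ✓; Tm = 2·9 + 4·10 = 58°C, outside 62–75°C ✗ — fails.

Primer D only.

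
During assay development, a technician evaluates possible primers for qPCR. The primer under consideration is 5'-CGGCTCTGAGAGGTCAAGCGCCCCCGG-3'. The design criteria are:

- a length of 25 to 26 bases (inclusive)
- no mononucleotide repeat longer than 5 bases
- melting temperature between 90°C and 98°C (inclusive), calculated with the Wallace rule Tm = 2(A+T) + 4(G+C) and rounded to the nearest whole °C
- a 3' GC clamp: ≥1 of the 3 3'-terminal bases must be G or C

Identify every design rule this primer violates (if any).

Base counts: A=4, T=3, G=10, C=10 (length 27).
length: length 27, outside 25–26 ✗
homopolymer run: longest run = 5 ✓
Tm: Tm = 2·7 + 4·20 = 94°C ✓
GC clamp: 3' end CGG has 3 G/C ✓

Fails: length.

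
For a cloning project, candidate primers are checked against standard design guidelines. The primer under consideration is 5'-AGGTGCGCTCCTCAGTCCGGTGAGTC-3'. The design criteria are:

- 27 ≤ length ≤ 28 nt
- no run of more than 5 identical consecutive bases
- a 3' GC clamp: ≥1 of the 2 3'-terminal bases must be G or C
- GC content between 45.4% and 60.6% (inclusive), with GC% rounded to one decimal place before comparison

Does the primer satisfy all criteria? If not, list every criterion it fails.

Fails: length, GC content.

Base counts: A=3, T=6, G=9, C=8 (length 26).
length: length 26, outside 27–28 ✗
homopolymer run: longest run = 2 ✓
GC clamp: 3' end TC has 1 G/C ✓
GC content: GC 17/26 = 65.4%, outside 45.4–60.6% ✗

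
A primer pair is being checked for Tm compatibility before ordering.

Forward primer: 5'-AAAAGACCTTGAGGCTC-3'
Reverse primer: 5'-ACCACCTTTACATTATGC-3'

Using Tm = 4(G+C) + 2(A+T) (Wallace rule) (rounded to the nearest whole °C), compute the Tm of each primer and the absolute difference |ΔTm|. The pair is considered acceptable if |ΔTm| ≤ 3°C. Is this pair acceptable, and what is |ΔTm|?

Forward: A=6 T=3 G=4 C=4 → Tm = 2·9 + 4·8 = 50°C.
Reverse: A=5 T=6 G=1 C=6 → Tm = 2·11 + 4·7 = 50°C.
|ΔTm| = |50 − 50| = 0°C, ≤ 3°C.

|ΔTm| = 0°C; the pair is acceptable.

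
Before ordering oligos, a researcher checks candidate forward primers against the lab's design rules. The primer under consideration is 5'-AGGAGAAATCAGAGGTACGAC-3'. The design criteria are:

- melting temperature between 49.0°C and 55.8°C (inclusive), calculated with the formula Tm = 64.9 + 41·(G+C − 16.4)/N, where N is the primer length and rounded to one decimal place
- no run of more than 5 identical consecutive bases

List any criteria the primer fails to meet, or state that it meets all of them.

Meets all criteria.

Base counts: A=9, T=2, G=7, C=3 (length 21).
Tm: Tm = 64.9 + 41·(10 − 16.4)/21 = 52.4°C ✓
homopolymer run: longest run = 3 ✓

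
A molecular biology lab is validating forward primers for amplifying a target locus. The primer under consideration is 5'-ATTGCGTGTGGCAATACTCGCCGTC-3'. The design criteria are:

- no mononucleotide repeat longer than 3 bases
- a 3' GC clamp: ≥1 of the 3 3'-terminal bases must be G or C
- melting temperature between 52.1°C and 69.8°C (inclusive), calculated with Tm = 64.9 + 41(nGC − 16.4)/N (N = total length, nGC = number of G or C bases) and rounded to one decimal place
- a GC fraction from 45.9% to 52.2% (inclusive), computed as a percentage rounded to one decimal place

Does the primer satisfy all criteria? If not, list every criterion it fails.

Base counts: A=4, T=7, G=7, C=7 (length 25).
homopolymer run: longest run = 2 ✓
GC clamp: 3' end GTC has 2 G/C ✓
Tm: Tm = 64.9 + 41·(14 − 16.4)/25 = 61.0°C ✓
GC content: GC 14/25 = 56.0%, outside 45.9–52.2% ✗

Fails: GC content.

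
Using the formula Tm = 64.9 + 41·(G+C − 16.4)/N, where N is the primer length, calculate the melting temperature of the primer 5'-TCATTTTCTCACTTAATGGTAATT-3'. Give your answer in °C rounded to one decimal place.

47.1°C

Base counts: A=6, T=12, G=2, C=4; G+C = 6, N = 24.
Tm = 64.9 + 41·(6 − 16.4)/24 = 64.9 + -426.40/24 = 47.1°C.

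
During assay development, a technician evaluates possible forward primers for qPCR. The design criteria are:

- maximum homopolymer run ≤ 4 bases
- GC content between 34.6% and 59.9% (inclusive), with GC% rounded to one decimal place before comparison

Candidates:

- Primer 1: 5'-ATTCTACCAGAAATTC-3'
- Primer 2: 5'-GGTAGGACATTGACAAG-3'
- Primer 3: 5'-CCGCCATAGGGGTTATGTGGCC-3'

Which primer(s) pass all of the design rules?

Primer 1 (16 nt, A=6 T=5 G=1 C=4): longest run = 3 ✓; GC 5/16 = 31.3%, outside 34.6–59.9% ✗ — fails.
Primer 2 (17 nt, A=6 T=3 G=6 C=2): longest run = 2 ✓; GC 8/17 = 47.1% ✓ — passes.
Primer 3 (22 nt, A=3 T=5 G=8 C=6): longest run = 4 ✓; GC 14/22 = 63.6%, outside 34.6–59.9% ✗ — fails.

Primer 2 only.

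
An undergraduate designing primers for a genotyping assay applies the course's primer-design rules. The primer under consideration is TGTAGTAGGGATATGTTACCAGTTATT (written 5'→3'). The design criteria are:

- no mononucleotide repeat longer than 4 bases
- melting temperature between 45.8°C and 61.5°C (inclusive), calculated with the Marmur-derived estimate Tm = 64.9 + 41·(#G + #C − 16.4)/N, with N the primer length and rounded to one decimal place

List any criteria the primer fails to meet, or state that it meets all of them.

Meets all criteria.

Base counts: A=7, T=11, G=7, C=2 (length 27).
homopolymer run: longest run = 3 ✓
Tm: Tm = 64.9 + 41·(9 − 16.4)/27 = 53.7°C ✓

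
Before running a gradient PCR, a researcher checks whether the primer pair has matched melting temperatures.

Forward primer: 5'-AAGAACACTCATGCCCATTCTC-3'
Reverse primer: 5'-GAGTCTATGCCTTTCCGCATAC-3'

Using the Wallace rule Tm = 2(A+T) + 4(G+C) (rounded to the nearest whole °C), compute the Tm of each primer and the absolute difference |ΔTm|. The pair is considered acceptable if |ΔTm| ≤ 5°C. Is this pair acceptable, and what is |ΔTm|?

|ΔTm| = 2°C; the pair is acceptable.

Forward: A=7 T=5 G=2 C=8 → Tm = 2·12 + 4·10 = 64°C.
Reverse: A=4 T=7 G=4 C=7 → Tm = 2·11 + 4·11 = 66°C.
|ΔTm| = |64 − 66| = 2°C, ≤ 5°C.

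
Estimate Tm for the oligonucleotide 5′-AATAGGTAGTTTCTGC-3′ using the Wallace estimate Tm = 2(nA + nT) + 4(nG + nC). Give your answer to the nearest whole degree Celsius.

Base counts: A=4, T=6, G=4, C=2 (length 16).
Tm = 2·(4+6) + 4·(4+2) = 2·10 + 4·6 = 20 + 24 = 44°C.

44°C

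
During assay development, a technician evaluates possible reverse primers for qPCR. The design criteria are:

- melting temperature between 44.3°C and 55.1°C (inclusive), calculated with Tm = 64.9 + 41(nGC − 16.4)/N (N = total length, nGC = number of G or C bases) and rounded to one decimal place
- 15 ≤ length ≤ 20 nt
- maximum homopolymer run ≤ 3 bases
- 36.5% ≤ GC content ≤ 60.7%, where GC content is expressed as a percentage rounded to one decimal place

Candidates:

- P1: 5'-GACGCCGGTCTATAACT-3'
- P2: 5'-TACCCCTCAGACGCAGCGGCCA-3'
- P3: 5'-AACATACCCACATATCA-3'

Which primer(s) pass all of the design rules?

P1 (17 nt, A=4 T=4 G=4 C=5): Tm = 64.9 + 41·(9 − 16.4)/17 = 47.1°C ✓; length 17 ✓; longest run = 2 ✓; GC 9/17 = 52.9% ✓ — passes.
P2 (22 nt, A=5 T=2 G=5 C=10): Tm = 64.9 + 41·(15 − 16.4)/22 = 62.3°C, outside 44.3–55.1°C ✗; length 22, outside 15–20 ✗; longest run = 4, exceeds 3 ✗; GC 15/22 = 68.2%, outside 36.5–60.7% ✗ — fails.
P3 (17 nt, A=8 T=3 G=0 C=6): Tm = 64.9 + 41·(6 − 16.4)/17 = 39.8°C, outside 44.3–55.1°C ✗; length 17 ✓; longest run = 3 ✓; GC 6/17 = 35.3%, outside 36.5–60.7% ✗ — fails.

P1 only.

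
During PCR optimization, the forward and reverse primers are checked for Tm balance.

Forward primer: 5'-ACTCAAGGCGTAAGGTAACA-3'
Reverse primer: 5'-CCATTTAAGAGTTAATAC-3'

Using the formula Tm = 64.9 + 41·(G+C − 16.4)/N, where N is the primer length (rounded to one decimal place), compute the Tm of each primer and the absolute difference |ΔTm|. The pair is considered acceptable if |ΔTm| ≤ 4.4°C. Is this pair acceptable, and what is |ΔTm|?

Forward: G+C = 9, N = 20 → Tm = 64.9 + 41·(9 − 16.4)/20 = 49.7°C.
Reverse: G+C = 5, N = 18 → Tm = 64.9 + 41·(5 − 16.4)/18 = 38.9°C.
|ΔTm| = |49.7 − 38.9| = 10.8°C, > 4.4°C.

|ΔTm| = 10.8°C; the pair is not acceptable.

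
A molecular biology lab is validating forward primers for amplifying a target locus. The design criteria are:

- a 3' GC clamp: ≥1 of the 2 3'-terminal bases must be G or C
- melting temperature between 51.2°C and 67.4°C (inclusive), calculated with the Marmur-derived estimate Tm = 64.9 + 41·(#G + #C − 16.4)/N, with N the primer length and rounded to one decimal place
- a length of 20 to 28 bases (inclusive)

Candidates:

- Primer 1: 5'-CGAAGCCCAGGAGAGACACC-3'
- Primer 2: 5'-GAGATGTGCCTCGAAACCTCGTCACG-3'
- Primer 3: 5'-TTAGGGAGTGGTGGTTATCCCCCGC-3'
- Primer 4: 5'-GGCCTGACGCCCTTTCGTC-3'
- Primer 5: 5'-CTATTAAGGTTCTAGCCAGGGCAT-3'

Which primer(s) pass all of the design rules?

Primer 1 (20 nt, A=7 T=0 G=6 C=7): 3' end CC has 2 G/C ✓; Tm = 64.9 + 41·(13 − 16.4)/20 = 57.9°C ✓; length 20 ✓ — passes.
Primer 2 (26 nt, A=6 T=5 G=7 C=8): 3' end CG has 2 G/C ✓; Tm = 64.9 + 41·(15 − 16.4)/26 = 62.7°C ✓; length 26 ✓ — passes.
Primer 3 (25 nt, A=3 T=7 G=9 C=6): 3' end GC has 2 G/C ✓; Tm = 64.9 + 41·(15 − 16.4)/25 = 62.6°C ✓; length 25 ✓ — passes.
Primer 4 (19 nt, A=1 T=5 G=5 C=8): 3' end TC has 1 G/C ✓; Tm = 64.9 + 41·(13 − 16.4)/19 = 57.6°C ✓; length 19, outside 20–28 ✗ — fails.
Primer 5 (24 nt, A=6 T=7 G=6 C=5): 3' end AT has 0 G/C, need ≥1 ✗; Tm = 64.9 + 41·(11 − 16.4)/24 = 55.7°C ✓; length 24 ✓ — fails.

Primer 1, Primer 2 and Primer 3.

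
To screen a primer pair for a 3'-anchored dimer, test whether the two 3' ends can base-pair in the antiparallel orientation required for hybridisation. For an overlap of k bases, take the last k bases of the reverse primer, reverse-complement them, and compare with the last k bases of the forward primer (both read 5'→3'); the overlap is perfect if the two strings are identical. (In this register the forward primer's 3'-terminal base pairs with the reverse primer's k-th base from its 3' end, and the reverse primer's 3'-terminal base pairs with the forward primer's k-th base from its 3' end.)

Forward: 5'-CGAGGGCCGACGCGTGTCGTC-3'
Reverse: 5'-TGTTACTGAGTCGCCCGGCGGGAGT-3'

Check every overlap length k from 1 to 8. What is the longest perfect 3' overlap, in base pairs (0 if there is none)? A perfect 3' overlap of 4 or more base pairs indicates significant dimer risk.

Last 8 bases (5'→3') — forward …GTGTCGTC, reverse …GCGGGAGT.
Reverse complement of the reverse primer's last 8 bases: ACTCCCGC; its first k bases are the reverse complement of the reverse primer's last k bases, so a perfect k-base overlap needs the forward primer's last k bases to equal them.
Comparing (forward last k vs required): k=1: C vs A ✗; k=2: TC vs AC ✗; k=3: GTC vs ACT ✗; k=4: CGTC vs ACTC ✗; k=5: TCGTC vs ACTCC ✗; k=6: GTCGTC vs ACTCCC ✗; k=7: TGTCGTC vs ACTCCCG ✗; k=8: GTGTCGTC vs ACTCCCGC ✗.
No overlap length from 1 to 8 is perfect, so the longest perfect 3' overlap is 0.

Longest perfect overlap: 0 complementary base pairs; below the dimer-risk threshold (threshold 4).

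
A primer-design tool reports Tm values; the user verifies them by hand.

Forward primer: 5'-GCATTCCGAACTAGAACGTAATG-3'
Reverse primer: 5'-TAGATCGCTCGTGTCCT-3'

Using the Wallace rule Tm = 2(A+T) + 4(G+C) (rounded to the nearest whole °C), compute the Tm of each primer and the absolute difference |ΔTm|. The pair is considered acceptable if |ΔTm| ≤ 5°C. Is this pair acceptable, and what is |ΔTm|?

|ΔTm| = 14°C; the pair is not acceptable.

Forward: A=8 T=5 G=5 C=5 → Tm = 2·13 + 4·10 = 66°C.
Reverse: A=2 T=6 G=4 C=5 → Tm = 2·8 + 4·9 = 52°C.
|ΔTm| = |66 − 52| = 14°C, > 5°C.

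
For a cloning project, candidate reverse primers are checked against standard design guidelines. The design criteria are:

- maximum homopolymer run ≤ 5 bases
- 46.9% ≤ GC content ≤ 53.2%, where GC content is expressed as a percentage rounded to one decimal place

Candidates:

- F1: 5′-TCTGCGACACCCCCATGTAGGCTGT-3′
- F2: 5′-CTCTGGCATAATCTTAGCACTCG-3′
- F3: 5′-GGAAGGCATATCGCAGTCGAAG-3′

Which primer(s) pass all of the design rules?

F1 (25 nt, A=4 T=6 G=6 C=9): longest run = 5 ✓; GC 15/25 = 60.0%, outside 46.9–53.2% ✗ — fails.
F2 (23 nt, A=5 T=7 G=4 C=7): longest run = 2 ✓; GC 11/23 = 47.8% ✓ — passes.
F3 (22 nt, A=7 T=3 G=8 C=4): longest run = 2 ✓; GC 12/22 = 54.5%, outside 46.9–53.2% ✗ — fails.

F2 only.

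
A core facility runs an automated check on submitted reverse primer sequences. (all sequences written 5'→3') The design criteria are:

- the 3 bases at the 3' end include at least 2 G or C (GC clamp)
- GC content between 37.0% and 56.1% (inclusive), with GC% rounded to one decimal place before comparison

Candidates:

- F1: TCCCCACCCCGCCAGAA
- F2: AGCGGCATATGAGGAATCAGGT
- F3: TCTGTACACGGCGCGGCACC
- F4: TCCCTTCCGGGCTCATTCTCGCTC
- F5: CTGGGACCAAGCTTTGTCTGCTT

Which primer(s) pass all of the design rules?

F2 only.

F1 (17 nt, A=4 T=1 G=2 C=10): 3' end GAA has 1 G/C, need ≥2 ✗; GC 12/17 = 70.6%, outside 37.0–56.1% ✗ — fails.
F2 (22 nt, A=7 T=4 G=8 C=3): 3' end GGT has 2 G/C ✓; GC 11/22 = 50.0% ✓ — passes.
F3 (20 nt, A=3 T=3 G=6 C=8): 3' end ACC has 2 G/C ✓; GC 14/20 = 70.0%, outside 37.0–56.1% ✗ — fails.
F4 (24 nt, A=1 T=8 G=4 C=11): 3' end CTC has 2 G/C ✓; GC 15/24 = 62.5%, outside 37.0–56.1% ✗ — fails.
F5 (23 nt, A=3 T=8 G=6 C=6): 3' end CTT has 1 G/C, need ≥2 ✗; GC 12/23 = 52.2% ✓ — fails.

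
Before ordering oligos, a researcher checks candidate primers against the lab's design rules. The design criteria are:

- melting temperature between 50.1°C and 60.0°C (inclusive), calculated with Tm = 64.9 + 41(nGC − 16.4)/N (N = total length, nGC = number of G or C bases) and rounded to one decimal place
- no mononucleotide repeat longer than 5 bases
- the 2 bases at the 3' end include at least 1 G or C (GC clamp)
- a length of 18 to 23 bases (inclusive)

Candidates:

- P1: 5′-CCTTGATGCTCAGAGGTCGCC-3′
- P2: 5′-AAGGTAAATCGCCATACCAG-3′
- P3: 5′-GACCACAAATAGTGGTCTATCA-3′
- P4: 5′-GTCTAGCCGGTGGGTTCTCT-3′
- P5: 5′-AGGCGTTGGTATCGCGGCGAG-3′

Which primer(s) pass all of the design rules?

P1 (21 nt, A=3 T=5 G=6 C=7): Tm = 64.9 + 41·(13 − 16.4)/21 = 58.3°C ✓; longest run = 2 ✓; 3' end CC has 2 G/C ✓; length 21 ✓ — passes.
P2 (20 nt, A=8 T=3 G=4 C=5): Tm = 64.9 + 41·(9 − 16.4)/20 = 49.7°C, outside 50.1–60.0°C ✗; longest run = 3 ✓; 3' end AG has 1 G/C ✓; length 20 ✓ — fails.
P3 (22 nt, A=8 T=5 G=4 C=5): Tm = 64.9 + 41·(9 − 16.4)/22 = 51.1°C ✓; longest run = 3 ✓; 3' end CA has 1 G/C ✓; length 22 ✓ — passes.
P4 (20 nt, A=1 T=7 G=7 C=5): Tm = 64.9 + 41·(12 − 16.4)/20 = 55.9°C ✓; longest run = 3 ✓; 3' end CT has 1 G/C ✓; length 20 ✓ — passes.
P5 (21 nt, A=3 T=4 G=10 C=4): Tm = 64.9 + 41·(14 − 16.4)/21 = 60.2°C, outside 50.1–60.0°C ✗; longest run = 2 ✓; 3' end AG has 1 G/C ✓; length 21 ✓ — fails.

P1, P3 and P4.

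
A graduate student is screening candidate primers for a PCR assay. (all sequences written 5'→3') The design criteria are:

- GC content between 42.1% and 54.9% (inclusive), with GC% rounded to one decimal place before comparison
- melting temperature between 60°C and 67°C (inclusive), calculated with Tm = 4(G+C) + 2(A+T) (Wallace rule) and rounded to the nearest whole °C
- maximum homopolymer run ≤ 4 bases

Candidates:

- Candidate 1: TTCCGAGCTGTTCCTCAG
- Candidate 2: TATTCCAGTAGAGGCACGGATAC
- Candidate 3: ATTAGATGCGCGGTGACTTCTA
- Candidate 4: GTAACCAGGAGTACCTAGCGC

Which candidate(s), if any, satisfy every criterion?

Candidate 3 only.

Candidate 1 (18 nt, A=2 T=6 G=4 C=6): GC 10/18 = 55.6%, outside 42.1–54.9% ✗; Tm = 2·8 + 4·10 = 56°C, outside 60–67°C ✗; longest run = 2 ✓ — fails.
Candidate 2 (23 nt, A=7 T=5 G=6 C=5): GC 11/23 = 47.8% ✓; Tm = 2·12 + 4·11 = 68°C, outside 60–67°C ✗; longest run = 2 ✓ — fails.
Candidate 3 (22 nt, A=5 T=7 G=6 C=4): GC 10/22 = 45.5% ✓; Tm = 2·12 + 4·10 = 64°C ✓; longest run = 2 ✓ — passes.
Candidate 4 (21 nt, A=6 T=3 G=6 C=6): GC 12/21 = 57.1%, outside 42.1–54.9% ✗; Tm = 2·9 + 4·12 = 66°C ✓; longest run = 2 ✓ — fails.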